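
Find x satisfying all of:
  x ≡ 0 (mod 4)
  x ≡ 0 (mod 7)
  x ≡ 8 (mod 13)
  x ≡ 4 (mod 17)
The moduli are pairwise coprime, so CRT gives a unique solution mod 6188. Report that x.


Product of moduli M = 4 · 7 · 13 · 17 = 6188.
Merge one congruence at a time:
  Start: x ≡ 0 (mod 4).
  Combine with x ≡ 0 (mod 7); new modulus lcm = 28.
    Write x = 0 + 4·t and substitute into x ≡ 0 (mod 7): 4·t ≡ 0 − 0 = 0 (mod 7).
    The inverse of 4 mod 7 is 2 (since 4·2 = 8 = 1·7 + 1), so t ≡ 2·0 = 0 ≡ 0 (mod 7).
    Then x = 0 + 4·0 = 0, valid modulo lcm(4, 7) = 28: x ≡ 0 (mod 28).
  Combine with x ≡ 8 (mod 13); new modulus lcm = 364.
    Write x = 0 + 28·t and substitute into x ≡ 8 (mod 13): 28·t ≡ 8 − 0 = 8 (mod 13).
    Reduce coefficients mod 13: 2·t ≡ 8 (mod 13).
    The inverse of 2 mod 13 is 7 (since 2·7 = 14 = 1·13 + 1), so t ≡ 7·8 = 56 ≡ 4 (mod 13).
    Then x = 0 + 28·4 = 112, valid modulo lcm(28, 13) = 364: x ≡ 112 (mod 364).
  Combine with x ≡ 4 (mod 17); new modulus lcm = 6188.
    Write x = 112 + 364·t and substitute into x ≡ 4 (mod 17): 364·t ≡ 4 − 112 = -108 (mod 17).
    Reduce coefficients mod 17: 7·t ≡ 11 (mod 17).
    The inverse of 7 mod 17 is 5 (since 7·5 = 35 = 2·17 + 1), so t ≡ 5·11 = 55 ≡ 4 (mod 17).
    Then x = 112 + 364·4 = 1568, valid modulo lcm(364, 17) = 6188: x ≡ 1568 (mod 6188).
Verify against each original: 1568 mod 4 = 0, 1568 mod 7 = 0, 1568 mod 13 = 8, 1568 mod 17 = 4.

x ≡ 1568 (mod 6188).


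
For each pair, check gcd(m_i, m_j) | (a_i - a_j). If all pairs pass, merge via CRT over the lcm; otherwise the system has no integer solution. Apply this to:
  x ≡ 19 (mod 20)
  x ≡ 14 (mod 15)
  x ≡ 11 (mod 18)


Moduli 20, 15, 18 are not pairwise coprime, so CRT works modulo lcm(m_i) when all pairwise compatibility conditions hold.
Pairwise compatibility: gcd(m_i, m_j) must divide a_i - a_j for every pair.
Merge one congruence at a time:
  Start: x ≡ 19 (mod 20).
  Combine with x ≡ 14 (mod 15): gcd(20, 15) = 5; 14 - 19 = -5, which IS divisible by 5, so compatible.
    Write x = 19 + 20·t and substitute into x ≡ 14 (mod 15): 20·t ≡ 14 − 19 = -5 (mod 15).
    Divide the congruence (and modulus) by g = 5: 4·t ≡ -1 (mod 3).
    Reduce coefficients mod 3: 1·t ≡ 2 (mod 3).
    So t ≡ 2 (mod 3).
    Then x = 19 + 20·2 = 59, valid modulo lcm(20, 15) = 60: x ≡ 59 (mod 60).
  Combine with x ≡ 11 (mod 18): gcd(60, 18) = 6; 11 - 59 = -48, which IS divisible by 6, so compatible.
    Write x = 59 + 60·t and substitute into x ≡ 11 (mod 18): 60·t ≡ 11 − 59 = -48 (mod 18).
    Divide the congruence (and modulus) by g = 6: 10·t ≡ -8 (mod 3).
    Reduce coefficients mod 3: 1·t ≡ 1 (mod 3).
    So t ≡ 1 (mod 3).
    Then x = 59 + 60·1 = 119, valid modulo lcm(60, 18) = 180: x ≡ 119 (mod 180).
Verify: 119 mod 20 = 19, 119 mod 15 = 14, 119 mod 18 = 11.

x ≡ 119 (mod 180).


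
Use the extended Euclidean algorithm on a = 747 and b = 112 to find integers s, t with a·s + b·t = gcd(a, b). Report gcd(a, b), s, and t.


Euclidean algorithm on (747, 112) — divide until remainder is 0:
  747 = 6 · 112 + 75
  112 = 1 · 75 + 37
  75 = 2 · 37 + 1
  37 = 37 · 1 + 0
gcd(747, 112) = 1.
Track Bezout coefficients alongside the remainders: start with r₀ = 747 = a·1 + b·0 (s = 1, t = 0) and r₁ = 112 = a·0 + b·1 (s = 0, t = 1); each new remainder r_{k+1} = r_{k-1} − q_k·r_k inherits s_{k+1} = s_{k-1} − q_k·s_k, t_{k+1} = t_{k-1} − q_k·t_k, so r_k = a·s_k + b·t_k at every step:
  q = 6: r = 75, s = 1 − 6·0 = 1, t = 0 − 6·1 = -6  (check: 747·1 + 112·(-6) = 75)
  q = 1: r = 37, s = 0 − 1·1 = -1, t = 1 − 1·(-6) = 7  (check: 747·(-1) + 112·7 = 37)
  q = 2: r = 1, s = 1 − 2·(-1) = 3, t = -6 − 2·7 = -20  (check: 747·3 + 112·(-20) = 1)
The row with r = 1 (the gcd) gives the Bezout coefficients s = 3, t = -20.
Result: 747 · (3) + 112 · (-20) = 1.

gcd(747, 112) = 1; s = 3, t = -20 (check: 747·3 + 112·(-20) = 1).


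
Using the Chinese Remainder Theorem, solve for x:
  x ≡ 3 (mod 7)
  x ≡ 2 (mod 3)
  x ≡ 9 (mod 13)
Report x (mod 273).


Moduli 7, 3, 13 are pairwise coprime; by CRT there is a unique solution modulo M = 7 · 3 · 13 = 273.
Solve pairwise, accumulating the modulus:
  Start with x ≡ 3 (mod 7).
  Combine with x ≡ 2 (mod 3): since gcd(7, 3) = 1, we get a unique residue mod 21.
    Write x = 3 + 7·t and substitute into x ≡ 2 (mod 3): 7·t ≡ 2 − 3 = -1 (mod 3).
    Reduce coefficients mod 3: 1·t ≡ 2 (mod 3).
    So t ≡ 2 (mod 3).
    Then x = 3 + 7·2 = 17, valid modulo lcm(7, 3) = 21: x ≡ 17 (mod 21).
  Combine with x ≡ 9 (mod 13): since gcd(21, 13) = 1, we get a unique residue mod 273.
    Write x = 17 + 21·t and substitute into x ≡ 9 (mod 13): 21·t ≡ 9 − 17 = -8 (mod 13).
    Reduce coefficients mod 13: 8·t ≡ 5 (mod 13).
    The inverse of 8 mod 13 is 5 (since 8·5 = 40 = 3·13 + 1), so t ≡ 5·5 = 25 ≡ 12 (mod 13).
    Then x = 17 + 21·12 = 269, valid modulo lcm(21, 13) = 273: x ≡ 269 (mod 273).
Verify: 269 mod 7 = 3 ✓, 269 mod 3 = 2 ✓, 269 mod 13 = 9 ✓.

x ≡ 269 (mod 273).


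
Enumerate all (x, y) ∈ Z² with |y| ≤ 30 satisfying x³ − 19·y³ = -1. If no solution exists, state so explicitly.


The equation is x³ - 19y³ = -1. For fixed y, x³ = 19·y³ − 1, so a solution requires the RHS to be a perfect cube.
Strategy: iterate y from -30 to 30, compute RHS = 19·y³ − 1, and check whether it is a (positive or negative) perfect cube.
Check small values of y:
  y = 0: RHS = -1 = (-1)³ ⇒ x = -1 works.
  y = 1: RHS = 18 is not a perfect cube.
  y = -1: RHS = -20 is not a perfect cube.
  y = 2: RHS = 151 is not a perfect cube.
  y = -2: RHS = -153 is not a perfect cube.
  y = 3: RHS = 512 = (8)³ ⇒ x = 8 works.
  y = -3: RHS = -514 is not a perfect cube.
Continuing the search up to |y| = 30 finds no further solutions beyond those listed.
Collected solutions: (-1, 0), (8, 3).

Solutions (with |y| ≤ 30): (-1, 0), (8, 3).


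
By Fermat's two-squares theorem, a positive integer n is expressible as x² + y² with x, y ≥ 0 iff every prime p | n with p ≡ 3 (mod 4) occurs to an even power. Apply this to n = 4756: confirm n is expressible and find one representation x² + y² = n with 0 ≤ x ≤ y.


Step 1: Factor n = 4756 = 2^2 · 29 · 41.
Step 2: Check the mod-4 condition on each prime factor: 2 = 2 (special); 29 ≡ 1 (mod 4), exponent 1; 41 ≡ 1 (mod 4), exponent 1.
All primes ≡ 3 (mod 4) appear to even exponent (or don't appear), so by the two-squares theorem n IS expressible as a sum of two squares.
Step 3: Build a representation. Group n = k² · m with k = 2 and m = 29 · 41 = 1189 (a product of primes ≡ 1 (mod 4)); a representation of m scales to one of n via (k·x)² + (k·y)² = k²(x² + y²). Each prime p ≡ 1 (mod 4) is itself a sum of two squares; find a² by testing p − a² for a perfect square:
  29: 29 − 1² = 28, 29 − 2² = 25 = 5² ⇒ 29 = 2² + 5².
  41: 41 − 1² = 40, 41 − 2² = 37, 41 − 3² = 32, 41 − 4² = 25 = 5² ⇒ 41 = 4² + 5².
  Combine using the Brahmagupta–Fibonacci identity (a² + b²)(c² + d²) = (ac − bd)² + (ad + bc)² = (ac + bd)² + (ad − bc)²:
  29 · 41 = 1189: from (2² + 5²)(4² + 5²), take (2·4 − 5·5, 2·5 + 5·4) = (8 − 25, 10 + 20) = (-17, 30); dropping signs (only squares matter) gives (17, 30); check 17² + 30² = 289 + 900 = 1189 ✓.
  Scale by k = 2: (2·17, 2·30) = (34, 60).
Step 4: Order so x ≤ y and verify: 34² + 60² = 1156 + 3600 = 4756 = n. ✓

n = 4756 = 34² + 60² (one valid representation with x ≤ y).


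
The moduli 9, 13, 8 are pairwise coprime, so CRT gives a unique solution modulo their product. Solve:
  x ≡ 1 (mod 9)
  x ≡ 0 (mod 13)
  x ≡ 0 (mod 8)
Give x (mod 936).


Moduli 9, 13, 8 are pairwise coprime; by CRT there is a unique solution modulo M = 9 · 13 · 8 = 936.
Solve pairwise, accumulating the modulus:
  Start with x ≡ 1 (mod 9).
  Combine with x ≡ 0 (mod 13): since gcd(9, 13) = 1, we get a unique residue mod 117.
    Write x = 1 + 9·t and substitute into x ≡ 0 (mod 13): 9·t ≡ 0 − 1 = -1 (mod 13).
    Reduce coefficients mod 13: 9·t ≡ 12 (mod 13).
    The inverse of 9 mod 13 is 3 (since 9·3 = 27 = 2·13 + 1), so t ≡ 3·12 = 36 ≡ 10 (mod 13).
    Then x = 1 + 9·10 = 91, valid modulo lcm(9, 13) = 117: x ≡ 91 (mod 117).
  Combine with x ≡ 0 (mod 8): since gcd(117, 8) = 1, we get a unique residue mod 936.
    Write x = 91 + 117·t and substitute into x ≡ 0 (mod 8): 117·t ≡ 0 − 91 = -91 (mod 8).
    Reduce coefficients mod 8: 5·t ≡ 5 (mod 8).
    The inverse of 5 mod 8 is 5 (since 5·5 = 25 = 3·8 + 1), so t ≡ 5·5 = 25 ≡ 1 (mod 8).
    Then x = 91 + 117·1 = 208, valid modulo lcm(117, 8) = 936: x ≡ 208 (mod 936).
Verify: 208 mod 9 = 1 ✓, 208 mod 13 = 0 ✓, 208 mod 8 = 0 ✓.

x ≡ 208 (mod 936).


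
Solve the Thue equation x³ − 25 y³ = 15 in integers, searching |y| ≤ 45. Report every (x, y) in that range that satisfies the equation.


The equation is x³ - 25y³ = 15. For fixed y, x³ = 25·y³ + 15, so a solution requires the RHS to be a perfect cube.
Strategy: iterate y from -45 to 45, compute RHS = 25·y³ + 15, and check whether it is a (positive or negative) perfect cube.
Check small values of y:
  y = 0: RHS = 15 is not a perfect cube.
  y = 1: RHS = 40 is not a perfect cube.
  y = -1: RHS = -10 is not a perfect cube.
  y = 2: RHS = 215 is not a perfect cube.
  y = -2: RHS = -185 is not a perfect cube.
  y = 3: RHS = 690 is not a perfect cube.
  y = -3: RHS = -660 is not a perfect cube.
Continuing the search up to |y| = 45 finds no solutions either.
No (x, y) in the scanned range satisfies the equation.

No integer solutions with |y| ≤ 45.


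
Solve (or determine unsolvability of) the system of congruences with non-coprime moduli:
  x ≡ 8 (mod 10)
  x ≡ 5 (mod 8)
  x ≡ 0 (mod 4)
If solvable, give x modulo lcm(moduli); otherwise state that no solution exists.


Moduli 10, 8, 4 are not pairwise coprime, so CRT works modulo lcm(m_i) when all pairwise compatibility conditions hold.
Pairwise compatibility: gcd(m_i, m_j) must divide a_i - a_j for every pair.
Merge one congruence at a time:
  Start: x ≡ 8 (mod 10).
  Combine with x ≡ 5 (mod 8): gcd(10, 8) = 2, and 5 - 8 = -3 is NOT divisible by 2.
    ⇒ system is inconsistent (no integer solution).

No solution (the system is inconsistent).


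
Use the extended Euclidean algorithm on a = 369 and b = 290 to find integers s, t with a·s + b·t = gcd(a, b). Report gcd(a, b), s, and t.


Euclidean algorithm on (369, 290) — divide until remainder is 0:
  369 = 1 · 290 + 79
  290 = 3 · 79 + 53
  79 = 1 · 53 + 26
  53 = 2 · 26 + 1
  26 = 26 · 1 + 0
gcd(369, 290) = 1.
Track Bezout coefficients alongside the remainders: start with r₀ = 369 = a·1 + b·0 (s = 1, t = 0) and r₁ = 290 = a·0 + b·1 (s = 0, t = 1); each new remainder r_{k+1} = r_{k-1} − q_k·r_k inherits s_{k+1} = s_{k-1} − q_k·s_k, t_{k+1} = t_{k-1} − q_k·t_k, so r_k = a·s_k + b·t_k at every step:
  q = 1: r = 79, s = 1 − 1·0 = 1, t = 0 − 1·1 = -1  (check: 369·1 + 290·(-1) = 79)
  q = 3: r = 53, s = 0 − 3·1 = -3, t = 1 − 3·(-1) = 4  (check: 369·(-3) + 290·4 = 53)
  q = 1: r = 26, s = 1 − 1·(-3) = 4, t = -1 − 1·4 = -5  (check: 369·4 + 290·(-5) = 26)
  q = 2: r = 1, s = -3 − 2·4 = -11, t = 4 − 2·(-5) = 14  (check: 369·(-11) + 290·14 = 1)
The row with r = 1 (the gcd) gives the Bezout coefficients s = -11, t = 14.
Result: 369 · (-11) + 290 · (14) = 1.

gcd(369, 290) = 1; s = -11, t = 14 (check: 369·(-11) + 290·14 = 1).


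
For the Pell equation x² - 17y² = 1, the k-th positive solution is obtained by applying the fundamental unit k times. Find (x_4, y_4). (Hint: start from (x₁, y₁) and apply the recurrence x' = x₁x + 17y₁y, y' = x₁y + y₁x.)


Step 1: Find the fundamental solution (x₁, y₁) of x² - 17y² = 1.
  Expand √17 as a continued fraction. a₀ = ⌊√17⌋ = 4; iterate m_{k+1} = d_k·a_k − m_k, d_{k+1} = (17 − m_{k+1}²)/d_k, a_{k+1} = ⌊(a₀ + m_{k+1})/d_{k+1}⌋ (starting m₀ = 0, d₀ = 1), with convergents p_k = a_k·p_{k-1} + p_{k-2}, q_k = a_k·q_{k-1} + q_{k-2} (p₋₁ = 1, q₋₁ = 0):
  k = 0: a₀ = 4; p₀/q₀ = 4/1; p₀² − 17·q₀² = 16 − 17 = -1.
  k = 1: m = 4, d = 1, a = ⌊(4 + 4)/1⌋ = 8; p/q = (8·4 + 1)/(8·1 + 0) = 33/8; p² − 17·q² = 1089 − 1088 = 1.
  The first convergent with p² − 17·q² = 1 gives the fundamental solution (x₁, y₁) = (33, 8).
Step 2: Apply the recurrence (x_{n+1}, y_{n+1}) = (x₁x_n + 17y₁y_n, x₁y_n + y₁x_n) repeatedly.
  From (x_1, y_1) = (33, 8): x_2 = 33·33 + 17·8·8 = 2177; y_2 = 33·8 + 8·33 = 528.
  From (x_2, y_2) = (2177, 528): x_3 = 33·2177 + 17·8·528 = 143649; y_3 = 33·528 + 8·2177 = 34840.
  From (x_3, y_3) = (143649, 34840): x_4 = 33·143649 + 17·8·34840 = 9478657; y_4 = 33·34840 + 8·143649 = 2298912.
Step 3: Verify x_4² - 17·y_4² = 89844938523649 - 89844938523648 = 1 (should be 1). ✓

(x_1, y_1) = (33, 8); (x_4, y_4) = (9478657, 2298912).


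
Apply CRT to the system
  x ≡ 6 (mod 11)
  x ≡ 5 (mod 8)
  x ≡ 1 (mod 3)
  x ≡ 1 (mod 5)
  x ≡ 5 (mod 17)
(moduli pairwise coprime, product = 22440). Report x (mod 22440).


Product of moduli M = 11 · 8 · 3 · 5 · 17 = 22440.
Merge one congruence at a time:
  Start: x ≡ 6 (mod 11).
  Combine with x ≡ 5 (mod 8); new modulus lcm = 88.
    Write x = 6 + 11·t and substitute into x ≡ 5 (mod 8): 11·t ≡ 5 − 6 = -1 (mod 8).
    Reduce coefficients mod 8: 3·t ≡ 7 (mod 8).
    The inverse of 3 mod 8 is 3 (since 3·3 = 9 = 1·8 + 1), so t ≡ 3·7 = 21 ≡ 5 (mod 8).
    Then x = 6 + 11·5 = 61, valid modulo lcm(11, 8) = 88: x ≡ 61 (mod 88).
  Combine with x ≡ 1 (mod 3); new modulus lcm = 264.
    Write x = 61 + 88·t and substitute into x ≡ 1 (mod 3): 88·t ≡ 1 − 61 = -60 (mod 3).
    Reduce coefficients mod 3: 1·t ≡ 0 (mod 3).
    So t ≡ 0 (mod 3).
    Then x = 61 + 88·0 = 61, valid modulo lcm(88, 3) = 264: x ≡ 61 (mod 264).
  Combine with x ≡ 1 (mod 5); new modulus lcm = 1320.
    Write x = 61 + 264·t and substitute into x ≡ 1 (mod 5): 264·t ≡ 1 − 61 = -60 (mod 5).
    Reduce coefficients mod 5: 4·t ≡ 0 (mod 5).
    The inverse of 4 mod 5 is 4 (since 4·4 = 16 = 3·5 + 1), so t ≡ 4·0 = 0 ≡ 0 (mod 5).
    Then x = 61 + 264·0 = 61, valid modulo lcm(264, 5) = 1320: x ≡ 61 (mod 1320).
  Combine with x ≡ 5 (mod 17); new modulus lcm = 22440.
    Write x = 61 + 1320·t and substitute into x ≡ 5 (mod 17): 1320·t ≡ 5 − 61 = -56 (mod 17).
    Reduce coefficients mod 17: 11·t ≡ 12 (mod 17).
    The inverse of 11 mod 17 is 14 (since 11·14 = 154 = 9·17 + 1), so t ≡ 14·12 = 168 ≡ 15 (mod 17).
    Then x = 61 + 1320·15 = 19861, valid modulo lcm(1320, 17) = 22440: x ≡ 19861 (mod 22440).
Verify against each original: 19861 mod 11 = 6, 19861 mod 8 = 5, 19861 mod 3 = 1, 19861 mod 5 = 1, 19861 mod 17 = 5.

x ≡ 19861 (mod 22440).


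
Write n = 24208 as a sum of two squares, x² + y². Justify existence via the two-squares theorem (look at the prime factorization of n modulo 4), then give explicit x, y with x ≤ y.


Step 1: Factor n = 24208 = 2^4 · 17 · 89.
Step 2: Check the mod-4 condition on each prime factor: 2 = 2 (special); 17 ≡ 1 (mod 4), exponent 1; 89 ≡ 1 (mod 4), exponent 1.
All primes ≡ 3 (mod 4) appear to even exponent (or don't appear), so by the two-squares theorem n IS expressible as a sum of two squares.
Step 3: Build a representation. Group n = k² · m with k = 4 and m = 17 · 89 = 1513 (a product of primes ≡ 1 (mod 4)); a representation of m scales to one of n via (k·x)² + (k·y)² = k²(x² + y²). Each prime p ≡ 1 (mod 4) is itself a sum of two squares; find a² by testing p − a² for a perfect square:
  17: 17 − 1² = 16 = 4² ⇒ 17 = 1² + 4².
  89: 89 − 1² = 88, 89 − 2² = 85, 89 − 3² = 80, 89 − 4² = 73, 89 − 5² = 64 = 8² ⇒ 89 = 5² + 8².
  Combine using the Brahmagupta–Fibonacci identity (a² + b²)(c² + d²) = (ac − bd)² + (ad + bc)² = (ac + bd)² + (ad − bc)²:
  17 · 89 = 1513: from (1² + 4²)(5² + 8²), take (1·5 − 4·8, 1·8 + 4·5) = (5 − 32, 8 + 20) = (-27, 28); dropping signs (only squares matter) gives (27, 28); check 27² + 28² = 729 + 784 = 1513 ✓.
  Scale by k = 4: (4·27, 4·28) = (108, 112).
Step 4: Order so x ≤ y and verify: 108² + 112² = 11664 + 12544 = 24208 = n. ✓

n = 24208 = 108² + 112² (one valid representation with x ≤ y).


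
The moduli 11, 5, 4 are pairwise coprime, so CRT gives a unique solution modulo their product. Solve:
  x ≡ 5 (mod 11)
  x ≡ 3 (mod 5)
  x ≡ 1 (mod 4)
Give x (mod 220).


Moduli 11, 5, 4 are pairwise coprime; by CRT there is a unique solution modulo M = 11 · 5 · 4 = 220.
Solve pairwise, accumulating the modulus:
  Start with x ≡ 5 (mod 11).
  Combine with x ≡ 3 (mod 5): since gcd(11, 5) = 1, we get a unique residue mod 55.
    Write x = 5 + 11·t and substitute into x ≡ 3 (mod 5): 11·t ≡ 3 − 5 = -2 (mod 5).
    Reduce coefficients mod 5: 1·t ≡ 3 (mod 5).
    So t ≡ 3 (mod 5).
    Then x = 5 + 11·3 = 38, valid modulo lcm(11, 5) = 55: x ≡ 38 (mod 55).
  Combine with x ≡ 1 (mod 4): since gcd(55, 4) = 1, we get a unique residue mod 220.
    Write x = 38 + 55·t and substitute into x ≡ 1 (mod 4): 55·t ≡ 1 − 38 = -37 (mod 4).
    Reduce coefficients mod 4: 3·t ≡ 3 (mod 4).
    The inverse of 3 mod 4 is 3 (since 3·3 = 9 = 2·4 + 1), so t ≡ 3·3 = 9 ≡ 1 (mod 4).
    Then x = 38 + 55·1 = 93, valid modulo lcm(55, 4) = 220: x ≡ 93 (mod 220).
Verify: 93 mod 11 = 5 ✓, 93 mod 5 = 3 ✓, 93 mod 4 = 1 ✓.

x ≡ 93 (mod 220).


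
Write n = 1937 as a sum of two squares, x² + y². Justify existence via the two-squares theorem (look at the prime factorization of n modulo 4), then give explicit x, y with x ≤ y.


Step 1: Factor n = 1937 = 13 · 149.
Step 2: Check the mod-4 condition on each prime factor: 13 ≡ 1 (mod 4), exponent 1; 149 ≡ 1 (mod 4), exponent 1.
All primes ≡ 3 (mod 4) appear to even exponent (or don't appear), so by the two-squares theorem n IS expressible as a sum of two squares.
Step 3: Build a representation. Here n = 13 · 149 is a product of primes ≡ 1 (mod 4). Each prime p ≡ 1 (mod 4) is itself a sum of two squares; find a² by testing p − a² for a perfect square:
  13: 13 − 1² = 12, 13 − 2² = 9 = 3² ⇒ 13 = 2² + 3².
  149: 149 − 1² = 148, 149 − 2² = 145, 149 − 3² = 140, 149 − 4² = 133, 149 − 5² = 124, 149 − 6² = 113, 149 − 7² = 100 = 10² ⇒ 149 = 7² + 10².
  Combine using the Brahmagupta–Fibonacci identity (a² + b²)(c² + d²) = (ac − bd)² + (ad + bc)² = (ac + bd)² + (ad − bc)²:
  13 · 149 = 1937: from (2² + 3²)(7² + 10²), take (2·7 − 3·10, 2·10 + 3·7) = (14 − 30, 20 + 21) = (-16, 41); dropping signs (only squares matter) gives (16, 41); check 16² + 41² = 256 + 1681 = 1937 ✓.
Step 4: Order so x ≤ y and verify: 16² + 41² = 256 + 1681 = 1937 = n. ✓

n = 1937 = 16² + 41² (one valid representation with x ≤ y).


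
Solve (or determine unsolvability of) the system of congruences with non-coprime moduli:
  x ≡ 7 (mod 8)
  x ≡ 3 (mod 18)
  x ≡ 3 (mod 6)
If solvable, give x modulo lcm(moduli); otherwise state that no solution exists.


Moduli 8, 18, 6 are not pairwise coprime, so CRT works modulo lcm(m_i) when all pairwise compatibility conditions hold.
Pairwise compatibility: gcd(m_i, m_j) must divide a_i - a_j for every pair.
Merge one congruence at a time:
  Start: x ≡ 7 (mod 8).
  Combine with x ≡ 3 (mod 18): gcd(8, 18) = 2; 3 - 7 = -4, which IS divisible by 2, so compatible.
    Write x = 7 + 8·t and substitute into x ≡ 3 (mod 18): 8·t ≡ 3 − 7 = -4 (mod 18).
    Divide the congruence (and modulus) by g = 2: 4·t ≡ -2 (mod 9).
    Reduce coefficients mod 9: 4·t ≡ 7 (mod 9).
    The inverse of 4 mod 9 is 7 (since 4·7 = 28 = 3·9 + 1), so t ≡ 7·7 = 49 ≡ 4 (mod 9).
    Then x = 7 + 8·4 = 39, valid modulo lcm(8, 18) = 72: x ≡ 39 (mod 72).
  Combine with x ≡ 3 (mod 6): gcd(72, 6) = 6; 3 - 39 = -36, which IS divisible by 6, so compatible.
    Write x = 39 + 72·t and substitute into x ≡ 3 (mod 6): 72·t ≡ 3 − 39 = -36 (mod 6).
    Divide the congruence (and modulus) by g = 6: 12·t ≡ -6 (mod 1).
    Modulo 1 every t works; take t = 0.
    Then x = 39 + 72·0 = 39, valid modulo lcm(72, 6) = 72: x ≡ 39 (mod 72).
Verify: 39 mod 8 = 7, 39 mod 18 = 3, 39 mod 6 = 3.

x ≡ 39 (mod 72).


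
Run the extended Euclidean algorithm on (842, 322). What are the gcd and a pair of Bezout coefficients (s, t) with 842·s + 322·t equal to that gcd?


Euclidean algorithm on (842, 322) — divide until remainder is 0:
  842 = 2 · 322 + 198
  322 = 1 · 198 + 124
  198 = 1 · 124 + 74
  124 = 1 · 74 + 50
  74 = 1 · 50 + 24
  50 = 2 · 24 + 2
  24 = 12 · 2 + 0
gcd(842, 322) = 2.
Track Bezout coefficients alongside the remainders: start with r₀ = 842 = a·1 + b·0 (s = 1, t = 0) and r₁ = 322 = a·0 + b·1 (s = 0, t = 1); each new remainder r_{k+1} = r_{k-1} − q_k·r_k inherits s_{k+1} = s_{k-1} − q_k·s_k, t_{k+1} = t_{k-1} − q_k·t_k, so r_k = a·s_k + b·t_k at every step:
  q = 2: r = 198, s = 1 − 2·0 = 1, t = 0 − 2·1 = -2  (check: 842·1 + 322·(-2) = 198)
  q = 1: r = 124, s = 0 − 1·1 = -1, t = 1 − 1·(-2) = 3  (check: 842·(-1) + 322·3 = 124)
  q = 1: r = 74, s = 1 − 1·(-1) = 2, t = -2 − 1·3 = -5  (check: 842·2 + 322·(-5) = 74)
  q = 1: r = 50, s = -1 − 1·2 = -3, t = 3 − 1·(-5) = 8  (check: 842·(-3) + 322·8 = 50)
  q = 1: r = 24, s = 2 − 1·(-3) = 5, t = -5 − 1·8 = -13  (check: 842·5 + 322·(-13) = 24)
  q = 2: r = 2, s = -3 − 2·5 = -13, t = 8 − 2·(-13) = 34  (check: 842·(-13) + 322·34 = 2)
The row with r = 2 (the gcd) gives the Bezout coefficients s = -13, t = 34.
Result: 842 · (-13) + 322 · (34) = 2.

gcd(842, 322) = 2; s = -13, t = 34 (check: 842·(-13) + 322·34 = 2).


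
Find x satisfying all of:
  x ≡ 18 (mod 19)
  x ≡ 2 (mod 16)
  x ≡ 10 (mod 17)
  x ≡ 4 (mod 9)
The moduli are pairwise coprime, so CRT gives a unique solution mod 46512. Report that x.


Product of moduli M = 19 · 16 · 17 · 9 = 46512.
Merge one congruence at a time:
  Start: x ≡ 18 (mod 19).
  Combine with x ≡ 2 (mod 16); new modulus lcm = 304.
    Write x = 18 + 19·t and substitute into x ≡ 2 (mod 16): 19·t ≡ 2 − 18 = -16 (mod 16).
    Reduce coefficients mod 16: 3·t ≡ 0 (mod 16).
    The inverse of 3 mod 16 is 11 (since 3·11 = 33 = 2·16 + 1), so t ≡ 11·0 = 0 ≡ 0 (mod 16).
    Then x = 18 + 19·0 = 18, valid modulo lcm(19, 16) = 304: x ≡ 18 (mod 304).
  Combine with x ≡ 10 (mod 17); new modulus lcm = 5168.
    Write x = 18 + 304·t and substitute into x ≡ 10 (mod 17): 304·t ≡ 10 − 18 = -8 (mod 17).
    Reduce coefficients mod 17: 15·t ≡ 9 (mod 17).
    The inverse of 15 mod 17 is 8 (since 15·8 = 120 = 7·17 + 1), so t ≡ 8·9 = 72 ≡ 4 (mod 17).
    Then x = 18 + 304·4 = 1234, valid modulo lcm(304, 17) = 5168: x ≡ 1234 (mod 5168).
  Combine with x ≡ 4 (mod 9); new modulus lcm = 46512.
    Write x = 1234 + 5168·t and substitute into x ≡ 4 (mod 9): 5168·t ≡ 4 − 1234 = -1230 (mod 9).
    Reduce coefficients mod 9: 2·t ≡ 3 (mod 9).
    The inverse of 2 mod 9 is 5 (since 2·5 = 10 = 1·9 + 1), so t ≡ 5·3 = 15 ≡ 6 (mod 9).
    Then x = 1234 + 5168·6 = 32242, valid modulo lcm(5168, 9) = 46512: x ≡ 32242 (mod 46512).
Verify against each original: 32242 mod 19 = 18, 32242 mod 16 = 2, 32242 mod 17 = 10, 32242 mod 9 = 4.

x ≡ 32242 (mod 46512).


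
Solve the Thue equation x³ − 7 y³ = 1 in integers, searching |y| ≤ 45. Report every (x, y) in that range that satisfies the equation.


The equation is x³ - 7y³ = 1. For fixed y, x³ = 7·y³ + 1, so a solution requires the RHS to be a perfect cube.
Strategy: iterate y from -45 to 45, compute RHS = 7·y³ + 1, and check whether it is a (positive or negative) perfect cube.
Check small values of y:
  y = 0: RHS = 1 = (1)³ ⇒ x = 1 works.
  y = 1: RHS = 8 = (2)³ ⇒ x = 2 works.
  y = -1: RHS = -6 is not a perfect cube.
  y = 2: RHS = 57 is not a perfect cube.
  y = -2: RHS = -55 is not a perfect cube.
  y = 3: RHS = 190 is not a perfect cube.
  y = -3: RHS = -188 is not a perfect cube.
Continuing the search up to |y| = 45 finds no further solutions beyond those listed.
Collected solutions: (1, 0), (2, 1).

Solutions (with |y| ≤ 45): (1, 0), (2, 1).


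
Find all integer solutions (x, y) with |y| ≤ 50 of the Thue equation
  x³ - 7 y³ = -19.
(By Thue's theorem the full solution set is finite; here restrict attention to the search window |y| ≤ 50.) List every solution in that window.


The equation is x³ - 7y³ = -19. For fixed y, x³ = 7·y³ − 19, so a solution requires the RHS to be a perfect cube.
Strategy: iterate y from -50 to 50, compute RHS = 7·y³ − 19, and check whether it is a (positive or negative) perfect cube.
Check small values of y:
  y = 0: RHS = -19 is not a perfect cube.
  y = 1: RHS = -12 is not a perfect cube.
  y = -1: RHS = -26 is not a perfect cube.
  y = 2: RHS = 37 is not a perfect cube.
  y = -2: RHS = -75 is not a perfect cube.
  y = 3: RHS = 170 is not a perfect cube.
  y = -3: RHS = -208 is not a perfect cube.
Continuing the search up to |y| = 50 finds no solutions either.
No (x, y) in the scanned range satisfies the equation.

No integer solutions with |y| ≤ 50.


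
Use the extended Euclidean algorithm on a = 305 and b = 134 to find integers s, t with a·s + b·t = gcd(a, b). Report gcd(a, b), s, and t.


Euclidean algorithm on (305, 134) — divide until remainder is 0:
  305 = 2 · 134 + 37
  134 = 3 · 37 + 23
  37 = 1 · 23 + 14
  23 = 1 · 14 + 9
  14 = 1 · 9 + 5
  9 = 1 · 5 + 4
  5 = 1 · 4 + 1
  4 = 4 · 1 + 0
gcd(305, 134) = 1.
Track Bezout coefficients alongside the remainders: start with r₀ = 305 = a·1 + b·0 (s = 1, t = 0) and r₁ = 134 = a·0 + b·1 (s = 0, t = 1); each new remainder r_{k+1} = r_{k-1} − q_k·r_k inherits s_{k+1} = s_{k-1} − q_k·s_k, t_{k+1} = t_{k-1} − q_k·t_k, so r_k = a·s_k + b·t_k at every step:
  q = 2: r = 37, s = 1 − 2·0 = 1, t = 0 − 2·1 = -2  (check: 305·1 + 134·(-2) = 37)
  q = 3: r = 23, s = 0 − 3·1 = -3, t = 1 − 3·(-2) = 7  (check: 305·(-3) + 134·7 = 23)
  q = 1: r = 14, s = 1 − 1·(-3) = 4, t = -2 − 1·7 = -9  (check: 305·4 + 134·(-9) = 14)
  q = 1: r = 9, s = -3 − 1·4 = -7, t = 7 − 1·(-9) = 16  (check: 305·(-7) + 134·16 = 9)
  q = 1: r = 5, s = 4 − 1·(-7) = 11, t = -9 − 1·16 = -25  (check: 305·11 + 134·(-25) = 5)
  q = 1: r = 4, s = -7 − 1·11 = -18, t = 16 − 1·(-25) = 41  (check: 305·(-18) + 134·41 = 4)
  q = 1: r = 1, s = 11 − 1·(-18) = 29, t = -25 − 1·41 = -66  (check: 305·29 + 134·(-66) = 1)
The row with r = 1 (the gcd) gives the Bezout coefficients s = 29, t = -66.
Result: 305 · (29) + 134 · (-66) = 1.

gcd(305, 134) = 1; s = 29, t = -66 (check: 305·29 + 134·(-66) = 1).


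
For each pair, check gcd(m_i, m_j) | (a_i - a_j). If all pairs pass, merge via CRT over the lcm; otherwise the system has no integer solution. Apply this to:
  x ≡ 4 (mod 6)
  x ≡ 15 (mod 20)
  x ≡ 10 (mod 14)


Moduli 6, 20, 14 are not pairwise coprime, so CRT works modulo lcm(m_i) when all pairwise compatibility conditions hold.
Pairwise compatibility: gcd(m_i, m_j) must divide a_i - a_j for every pair.
Merge one congruence at a time:
  Start: x ≡ 4 (mod 6).
  Combine with x ≡ 15 (mod 20): gcd(6, 20) = 2, and 15 - 4 = 11 is NOT divisible by 2.
    ⇒ system is inconsistent (no integer solution).

No solution (the system is inconsistent).


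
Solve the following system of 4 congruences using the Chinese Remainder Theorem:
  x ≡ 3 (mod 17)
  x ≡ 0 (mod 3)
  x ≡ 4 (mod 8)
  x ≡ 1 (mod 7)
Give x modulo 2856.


Product of moduli M = 17 · 3 · 8 · 7 = 2856.
Merge one congruence at a time:
  Start: x ≡ 3 (mod 17).
  Combine with x ≡ 0 (mod 3); new modulus lcm = 51.
    Write x = 3 + 17·t and substitute into x ≡ 0 (mod 3): 17·t ≡ 0 − 3 = -3 (mod 3).
    Reduce coefficients mod 3: 2·t ≡ 0 (mod 3).
    The inverse of 2 mod 3 is 2 (since 2·2 = 4 = 1·3 + 1), so t ≡ 2·0 = 0 ≡ 0 (mod 3).
    Then x = 3 + 17·0 = 3, valid modulo lcm(17, 3) = 51: x ≡ 3 (mod 51).
  Combine with x ≡ 4 (mod 8); new modulus lcm = 408.
    Write x = 3 + 51·t and substitute into x ≡ 4 (mod 8): 51·t ≡ 4 − 3 = 1 (mod 8).
    Reduce coefficients mod 8: 3·t ≡ 1 (mod 8).
    The inverse of 3 mod 8 is 3 (since 3·3 = 9 = 1·8 + 1), so t ≡ 3·1 = 3 ≡ 3 (mod 8).
    Then x = 3 + 51·3 = 156, valid modulo lcm(51, 8) = 408: x ≡ 156 (mod 408).
  Combine with x ≡ 1 (mod 7); new modulus lcm = 2856.
    Write x = 156 + 408·t and substitute into x ≡ 1 (mod 7): 408·t ≡ 1 − 156 = -155 (mod 7).
    Reduce coefficients mod 7: 2·t ≡ 6 (mod 7).
    The inverse of 2 mod 7 is 4 (since 2·4 = 8 = 1·7 + 1), so t ≡ 4·6 = 24 ≡ 3 (mod 7).
    Then x = 156 + 408·3 = 1380, valid modulo lcm(408, 7) = 2856: x ≡ 1380 (mod 2856).
Verify against each original: 1380 mod 17 = 3, 1380 mod 3 = 0, 1380 mod 8 = 4, 1380 mod 7 = 1.

x ≡ 1380 (mod 2856).


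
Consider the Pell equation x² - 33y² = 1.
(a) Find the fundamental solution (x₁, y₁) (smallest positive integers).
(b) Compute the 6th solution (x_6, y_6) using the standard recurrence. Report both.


Step 1: Find the fundamental solution (x₁, y₁) of x² - 33y² = 1.
  Expand √33 as a continued fraction. a₀ = ⌊√33⌋ = 5; iterate m_{k+1} = d_k·a_k − m_k, d_{k+1} = (33 − m_{k+1}²)/d_k, a_{k+1} = ⌊(a₀ + m_{k+1})/d_{k+1}⌋ (starting m₀ = 0, d₀ = 1), with convergents p_k = a_k·p_{k-1} + p_{k-2}, q_k = a_k·q_{k-1} + q_{k-2} (p₋₁ = 1, q₋₁ = 0):
  k = 0: a₀ = 5; p₀/q₀ = 5/1; p₀² − 33·q₀² = 25 − 33 = -8.
  k = 1: m = 5, d = 8, a = ⌊(5 + 5)/8⌋ = 1; p/q = (1·5 + 1)/(1·1 + 0) = 6/1; p² − 33·q² = 36 − 33 = 3.
  k = 2: m = 3, d = 3, a = ⌊(5 + 3)/3⌋ = 2; p/q = (2·6 + 5)/(2·1 + 1) = 17/3; p² − 33·q² = 289 − 297 = -8.
  k = 3: m = 3, d = 8, a = ⌊(5 + 3)/8⌋ = 1; p/q = (1·17 + 6)/(1·3 + 1) = 23/4; p² − 33·q² = 529 − 528 = 1.
  The first convergent with p² − 33·q² = 1 gives the fundamental solution (x₁, y₁) = (23, 4).
Step 2: Apply the recurrence (x_{n+1}, y_{n+1}) = (x₁x_n + 33y₁y_n, x₁y_n + y₁x_n) repeatedly.
  From (x_1, y_1) = (23, 4): x_2 = 23·23 + 33·4·4 = 1057; y_2 = 23·4 + 4·23 = 184.
  From (x_2, y_2) = (1057, 184): x_3 = 23·1057 + 33·4·184 = 48599; y_3 = 23·184 + 4·1057 = 8460.
  From (x_3, y_3) = (48599, 8460): x_4 = 23·48599 + 33·4·8460 = 2234497; y_4 = 23·8460 + 4·48599 = 388976.
  From (x_4, y_4) = (2234497, 388976): x_5 = 23·2234497 + 33·4·388976 = 102738263; y_5 = 23·388976 + 4·2234497 = 17884436.
  From (x_5, y_5) = (102738263, 17884436): x_6 = 23·102738263 + 33·4·17884436 = 4723725601; y_6 = 23·17884436 + 4·102738263 = 822295080.
Step 3: Verify x_6² - 33·y_6² = 22313583553542811201 - 22313583553542811200 = 1 (should be 1). ✓

(x_1, y_1) = (23, 4); (x_6, y_6) = (4723725601, 822295080).


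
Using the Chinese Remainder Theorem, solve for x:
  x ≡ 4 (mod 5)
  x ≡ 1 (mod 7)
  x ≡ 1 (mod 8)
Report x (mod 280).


Moduli 5, 7, 8 are pairwise coprime; by CRT there is a unique solution modulo M = 5 · 7 · 8 = 280.
Solve pairwise, accumulating the modulus:
  Start with x ≡ 4 (mod 5).
  Combine with x ≡ 1 (mod 7): since gcd(5, 7) = 1, we get a unique residue mod 35.
    Write x = 4 + 5·t and substitute into x ≡ 1 (mod 7): 5·t ≡ 1 − 4 = -3 (mod 7).
    Reduce coefficients mod 7: 5·t ≡ 4 (mod 7).
    The inverse of 5 mod 7 is 3 (since 5·3 = 15 = 2·7 + 1), so t ≡ 3·4 = 12 ≡ 5 (mod 7).
    Then x = 4 + 5·5 = 29, valid modulo lcm(5, 7) = 35: x ≡ 29 (mod 35).
  Combine with x ≡ 1 (mod 8): since gcd(35, 8) = 1, we get a unique residue mod 280.
    Write x = 29 + 35·t and substitute into x ≡ 1 (mod 8): 35·t ≡ 1 − 29 = -28 (mod 8).
    Reduce coefficients mod 8: 3·t ≡ 4 (mod 8).
    The inverse of 3 mod 8 is 3 (since 3·3 = 9 = 1·8 + 1), so t ≡ 3·4 = 12 ≡ 4 (mod 8).
    Then x = 29 + 35·4 = 169, valid modulo lcm(35, 8) = 280: x ≡ 169 (mod 280).
Verify: 169 mod 5 = 4 ✓, 169 mod 7 = 1 ✓, 169 mod 8 = 1 ✓.

x ≡ 169 (mod 280).


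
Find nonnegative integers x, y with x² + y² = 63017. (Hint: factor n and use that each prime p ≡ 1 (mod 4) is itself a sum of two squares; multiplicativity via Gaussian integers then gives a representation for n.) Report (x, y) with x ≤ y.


Step 1: Factor n = 63017 = 29 · 41 · 53.
Step 2: Check the mod-4 condition on each prime factor: 29 ≡ 1 (mod 4), exponent 1; 41 ≡ 1 (mod 4), exponent 1; 53 ≡ 1 (mod 4), exponent 1.
All primes ≡ 3 (mod 4) appear to even exponent (or don't appear), so by the two-squares theorem n IS expressible as a sum of two squares.
Step 3: Build a representation. Here n = 29 · 41 · 53 is a product of primes ≡ 1 (mod 4). Each prime p ≡ 1 (mod 4) is itself a sum of two squares; find a² by testing p − a² for a perfect square:
  29: 29 − 1² = 28, 29 − 2² = 25 = 5² ⇒ 29 = 2² + 5².
  41: 41 − 1² = 40, 41 − 2² = 37, 41 − 3² = 32, 41 − 4² = 25 = 5² ⇒ 41 = 4² + 5².
  53: 53 − 1² = 52, 53 − 2² = 49 = 7² ⇒ 53 = 2² + 7².
  Combine using the Brahmagupta–Fibonacci identity (a² + b²)(c² + d²) = (ac − bd)² + (ad + bc)² = (ac + bd)² + (ad − bc)²:
  29 · 41 = 1189: from (2² + 5²)(4² + 5²), take (2·4 − 5·5, 2·5 + 5·4) = (8 − 25, 10 + 20) = (-17, 30); dropping signs (only squares matter) gives (17, 30); check 17² + 30² = 289 + 900 = 1189 ✓.
  1189 · 53 = 63017: from (17² + 30²)(2² + 7²), take (17·2 − 30·7, 17·7 + 30·2) = (34 − 210, 119 + 60) = (-176, 179); dropping signs (only squares matter) gives (176, 179); check 176² + 179² = 30976 + 32041 = 63017 ✓.
Step 4: Order so x ≤ y and verify: 176² + 179² = 30976 + 32041 = 63017 = n. ✓

n = 63017 = 176² + 179² (one valid representation with x ≤ y).


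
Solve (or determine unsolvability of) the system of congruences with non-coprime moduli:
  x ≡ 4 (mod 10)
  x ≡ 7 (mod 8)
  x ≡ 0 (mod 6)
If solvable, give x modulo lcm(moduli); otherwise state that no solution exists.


Moduli 10, 8, 6 are not pairwise coprime, so CRT works modulo lcm(m_i) when all pairwise compatibility conditions hold.
Pairwise compatibility: gcd(m_i, m_j) must divide a_i - a_j for every pair.
Merge one congruence at a time:
  Start: x ≡ 4 (mod 10).
  Combine with x ≡ 7 (mod 8): gcd(10, 8) = 2, and 7 - 4 = 3 is NOT divisible by 2.
    ⇒ system is inconsistent (no integer solution).

No solution (the system is inconsistent).


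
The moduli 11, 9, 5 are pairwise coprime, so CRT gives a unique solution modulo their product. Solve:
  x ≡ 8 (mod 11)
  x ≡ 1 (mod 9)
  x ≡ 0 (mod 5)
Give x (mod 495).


Moduli 11, 9, 5 are pairwise coprime; by CRT there is a unique solution modulo M = 11 · 9 · 5 = 495.
Solve pairwise, accumulating the modulus:
  Start with x ≡ 8 (mod 11).
  Combine with x ≡ 1 (mod 9): since gcd(11, 9) = 1, we get a unique residue mod 99.
    Write x = 8 + 11·t and substitute into x ≡ 1 (mod 9): 11·t ≡ 1 − 8 = -7 (mod 9).
    Reduce coefficients mod 9: 2·t ≡ 2 (mod 9).
    The inverse of 2 mod 9 is 5 (since 2·5 = 10 = 1·9 + 1), so t ≡ 5·2 = 10 ≡ 1 (mod 9).
    Then x = 8 + 11·1 = 19, valid modulo lcm(11, 9) = 99: x ≡ 19 (mod 99).
  Combine with x ≡ 0 (mod 5): since gcd(99, 5) = 1, we get a unique residue mod 495.
    Write x = 19 + 99·t and substitute into x ≡ 0 (mod 5): 99·t ≡ 0 − 19 = -19 (mod 5).
    Reduce coefficients mod 5: 4·t ≡ 1 (mod 5).
    The inverse of 4 mod 5 is 4 (since 4·4 = 16 = 3·5 + 1), so t ≡ 4·1 = 4 ≡ 4 (mod 5).
    Then x = 19 + 99·4 = 415, valid modulo lcm(99, 5) = 495: x ≡ 415 (mod 495).
Verify: 415 mod 11 = 8 ✓, 415 mod 9 = 1 ✓, 415 mod 5 = 0 ✓.

x ≡ 415 (mod 495).


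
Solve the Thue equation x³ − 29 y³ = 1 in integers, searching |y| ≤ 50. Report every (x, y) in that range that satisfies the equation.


The equation is x³ - 29y³ = 1. For fixed y, x³ = 29·y³ + 1, so a solution requires the RHS to be a perfect cube.
Strategy: iterate y from -50 to 50, compute RHS = 29·y³ + 1, and check whether it is a (positive or negative) perfect cube.
Check small values of y:
  y = 0: RHS = 1 = (1)³ ⇒ x = 1 works.
  y = 1: RHS = 30 is not a perfect cube.
  y = -1: RHS = -28 is not a perfect cube.
  y = 2: RHS = 233 is not a perfect cube.
  y = -2: RHS = -231 is not a perfect cube.
  y = 3: RHS = 784 is not a perfect cube.
  y = -3: RHS = -782 is not a perfect cube.
Continuing the search up to |y| = 50 finds no further solutions beyond those listed.
Collected solutions: (1, 0).

Solutions (with |y| ≤ 50): (1, 0).


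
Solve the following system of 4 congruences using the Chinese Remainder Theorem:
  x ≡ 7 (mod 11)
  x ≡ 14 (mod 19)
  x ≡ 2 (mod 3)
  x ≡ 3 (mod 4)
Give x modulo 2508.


Product of moduli M = 11 · 19 · 3 · 4 = 2508.
Merge one congruence at a time:
  Start: x ≡ 7 (mod 11).
  Combine with x ≡ 14 (mod 19); new modulus lcm = 209.
    Write x = 7 + 11·t and substitute into x ≡ 14 (mod 19): 11·t ≡ 14 − 7 = 7 (mod 19).
    The inverse of 11 mod 19 is 7 (since 11·7 = 77 = 4·19 + 1), so t ≡ 7·7 = 49 ≡ 11 (mod 19).
    Then x = 7 + 11·11 = 128, valid modulo lcm(11, 19) = 209: x ≡ 128 (mod 209).
  Combine with x ≡ 2 (mod 3); new modulus lcm = 627.
    Write x = 128 + 209·t and substitute into x ≡ 2 (mod 3): 209·t ≡ 2 − 128 = -126 (mod 3).
    Reduce coefficients mod 3: 2·t ≡ 0 (mod 3).
    The inverse of 2 mod 3 is 2 (since 2·2 = 4 = 1·3 + 1), so t ≡ 2·0 = 0 ≡ 0 (mod 3).
    Then x = 128 + 209·0 = 128, valid modulo lcm(209, 3) = 627: x ≡ 128 (mod 627).
  Combine with x ≡ 3 (mod 4); new modulus lcm = 2508.
    Write x = 128 + 627·t and substitute into x ≡ 3 (mod 4): 627·t ≡ 3 − 128 = -125 (mod 4).
    Reduce coefficients mod 4: 3·t ≡ 3 (mod 4).
    The inverse of 3 mod 4 is 3 (since 3·3 = 9 = 2·4 + 1), so t ≡ 3·3 = 9 ≡ 1 (mod 4).
    Then x = 128 + 627·1 = 755, valid modulo lcm(627, 4) = 2508: x ≡ 755 (mod 2508).
Verify against each original: 755 mod 11 = 7, 755 mod 19 = 14, 755 mod 3 = 2, 755 mod 4 = 3.

x ≡ 755 (mod 2508).


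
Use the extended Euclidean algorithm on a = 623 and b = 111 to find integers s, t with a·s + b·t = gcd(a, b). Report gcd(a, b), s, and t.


Euclidean algorithm on (623, 111) — divide until remainder is 0:
  623 = 5 · 111 + 68
  111 = 1 · 68 + 43
  68 = 1 · 43 + 25
  43 = 1 · 25 + 18
  25 = 1 · 18 + 7
  18 = 2 · 7 + 4
  7 = 1 · 4 + 3
  4 = 1 · 3 + 1
  3 = 3 · 1 + 0
gcd(623, 111) = 1.
Track Bezout coefficients alongside the remainders: start with r₀ = 623 = a·1 + b·0 (s = 1, t = 0) and r₁ = 111 = a·0 + b·1 (s = 0, t = 1); each new remainder r_{k+1} = r_{k-1} − q_k·r_k inherits s_{k+1} = s_{k-1} − q_k·s_k, t_{k+1} = t_{k-1} − q_k·t_k, so r_k = a·s_k + b·t_k at every step:
  q = 5: r = 68, s = 1 − 5·0 = 1, t = 0 − 5·1 = -5  (check: 623·1 + 111·(-5) = 68)
  q = 1: r = 43, s = 0 − 1·1 = -1, t = 1 − 1·(-5) = 6  (check: 623·(-1) + 111·6 = 43)
  q = 1: r = 25, s = 1 − 1·(-1) = 2, t = -5 − 1·6 = -11  (check: 623·2 + 111·(-11) = 25)
  q = 1: r = 18, s = -1 − 1·2 = -3, t = 6 − 1·(-11) = 17  (check: 623·(-3) + 111·17 = 18)
  q = 1: r = 7, s = 2 − 1·(-3) = 5, t = -11 − 1·17 = -28  (check: 623·5 + 111·(-28) = 7)
  q = 2: r = 4, s = -3 − 2·5 = -13, t = 17 − 2·(-28) = 73  (check: 623·(-13) + 111·73 = 4)
  q = 1: r = 3, s = 5 − 1·(-13) = 18, t = -28 − 1·73 = -101  (check: 623·18 + 111·(-101) = 3)
  q = 1: r = 1, s = -13 − 1·18 = -31, t = 73 − 1·(-101) = 174  (check: 623·(-31) + 111·174 = 1)
The row with r = 1 (the gcd) gives the Bezout coefficients s = -31, t = 174.
Result: 623 · (-31) + 111 · (174) = 1.

gcd(623, 111) = 1; s = -31, t = 174 (check: 623·(-31) + 111·174 = 1).


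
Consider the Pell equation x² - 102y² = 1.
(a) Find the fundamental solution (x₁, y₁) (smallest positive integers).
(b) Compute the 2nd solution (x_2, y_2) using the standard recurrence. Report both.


Step 1: Find the fundamental solution (x₁, y₁) of x² - 102y² = 1.
  Expand √102 as a continued fraction. a₀ = ⌊√102⌋ = 10; iterate m_{k+1} = d_k·a_k − m_k, d_{k+1} = (102 − m_{k+1}²)/d_k, a_{k+1} = ⌊(a₀ + m_{k+1})/d_{k+1}⌋ (starting m₀ = 0, d₀ = 1), with convergents p_k = a_k·p_{k-1} + p_{k-2}, q_k = a_k·q_{k-1} + q_{k-2} (p₋₁ = 1, q₋₁ = 0):
  k = 0: a₀ = 10; p₀/q₀ = 10/1; p₀² − 102·q₀² = 100 − 102 = -2.
  k = 1: m = 10, d = 2, a = ⌊(10 + 10)/2⌋ = 10; p/q = (10·10 + 1)/(10·1 + 0) = 101/10; p² − 102·q² = 10201 − 10200 = 1.
  The first convergent with p² − 102·q² = 1 gives the fundamental solution (x₁, y₁) = (101, 10).
Step 2: Apply the recurrence (x_{n+1}, y_{n+1}) = (x₁x_n + 102y₁y_n, x₁y_n + y₁x_n) repeatedly.
  From (x_1, y_1) = (101, 10): x_2 = 101·101 + 102·10·10 = 20401; y_2 = 101·10 + 10·101 = 2020.
Step 3: Verify x_2² - 102·y_2² = 416200801 - 416200800 = 1 (should be 1). ✓

(x_1, y_1) = (101, 10); (x_2, y_2) = (20401, 2020).
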